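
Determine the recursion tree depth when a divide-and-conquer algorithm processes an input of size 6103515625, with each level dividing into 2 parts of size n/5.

For divide and conquer with division factor 5:

Problem sizes at each level:
Level 0: 6103515625
Level 1: 1220703125
Level 2: 244140625
Level 3: 48828125
Level 4: 9765625
Level 5: 1953125
Level 6: 390625
Level 7: 78125
Level 8: 15625
Level 9: 3125
Level 10: 625
Level 11: 125
Level 12: 25
Level 13: 5
Level 14: 1

The root is level 0 and the size-1 base case is level 14 (the tree spans levels 0 through 14, i.e. 15 levels counting the root), so the depth is the number of divisions: log_5(6103515625) = 14

The recursion tree depth is log_5(6103515625) = 14. At each level, the problem size is divided by 5, so it takes 14 divisions to reduce to a base case of size 1. The algorithm makes 2 recursive calls at each level.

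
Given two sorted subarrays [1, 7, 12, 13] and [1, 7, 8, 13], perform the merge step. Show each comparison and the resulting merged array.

Merging process:

Compare 1 vs 1: take 1 from left. Merged: [1]
Compare 7 vs 1: take 1 from right. Merged: [1, 1]
Compare 7 vs 7: take 7 from left. Merged: [1, 1, 7]
Compare 12 vs 7: take 7 from right. Merged: [1, 1, 7, 7]
Compare 12 vs 8: take 8 from right. Merged: [1, 1, 7, 7, 8]
Compare 12 vs 13: take 12 from left. Merged: [1, 1, 7, 7, 8, 12]
Compare 13 vs 13: take 13 from left. Merged: [1, 1, 7, 7, 8, 12, 13]
Append remaining from right: [13]. Merged: [1, 1, 7, 7, 8, 12, 13, 13]

Final merged array: [1, 1, 7, 7, 8, 12, 13, 13]
Total comparisons: 7

The merged array is [1, 1, 7, 7, 8, 12, 13, 13], requiring 7 comparisons. The merge step runs in O(n) time where n is the total number of elements.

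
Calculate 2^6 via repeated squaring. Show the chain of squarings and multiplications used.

Computing 2^6 by squaring (build up from 2^1; each line after the first costs one multiplication):

2^1 = 2
2^2 = (2^1)^2 = 2^2 = 4
2^3 = 2 * 2^2 = 2 * 4 = 8
2^6 = (2^3)^2 = 8^2 = 64

Result: 64
Multiplications needed: 3 (3 lines after 2^1)

2^6 = 64. Using exponentiation by squaring, this requires 3 multiplications. The key idea: if the exponent is even, square the half-power; if odd, multiply by the base once.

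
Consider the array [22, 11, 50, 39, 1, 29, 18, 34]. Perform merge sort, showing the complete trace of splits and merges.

Merge sort trace:

Split: [22, 11, 50, 39, 1, 29, 18, 34] -> [22, 11, 50, 39] and [1, 29, 18, 34]
  Split: [22, 11, 50, 39] -> [22, 11] and [50, 39]
    Split: [22, 11] -> [22] and [11]
    Merge: [22] + [11] -> [11, 22]
    Split: [50, 39] -> [50] and [39]
    Merge: [50] + [39] -> [39, 50]
  Merge: [11, 22] + [39, 50] -> [11, 22, 39, 50]
  Split: [1, 29, 18, 34] -> [1, 29] and [18, 34]
    Split: [1, 29] -> [1] and [29]
    Merge: [1] + [29] -> [1, 29]
    Split: [18, 34] -> [18] and [34]
    Merge: [18] + [34] -> [18, 34]
  Merge: [1, 29] + [18, 34] -> [1, 18, 29, 34]
Merge: [11, 22, 39, 50] + [1, 18, 29, 34] -> [1, 11, 18, 22, 29, 34, 39, 50]

Final sorted array: [1, 11, 18, 22, 29, 34, 39, 50]

The merge sort proceeds by recursively splitting the array and merging sorted halves.
After all merges, the sorted array is [1, 11, 18, 22, 29, 34, 39, 50].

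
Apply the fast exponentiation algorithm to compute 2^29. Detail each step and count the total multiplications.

Computing 2^29 by squaring (build up from 2^1; each line after the first costs one multiplication):

2^1 = 2
2^2 = (2^1)^2 = 2^2 = 4
2^3 = 2 * 2^2 = 2 * 4 = 8
2^6 = (2^3)^2 = 8^2 = 64
2^7 = 2 * 2^6 = 2 * 64 = 128
2^14 = (2^7)^2 = 128^2 = 16384
2^28 = (2^14)^2 = 16384^2 = 268435456
2^29 = 2 * 2^28 = 2 * 268435456 = 536870912

Result: 536870912
Multiplications needed: 7 (7 lines after 2^1)

2^29 = 536870912. Using exponentiation by squaring, this requires 7 multiplications. The key idea: if the exponent is even, square the half-power; if odd, multiply by the base once.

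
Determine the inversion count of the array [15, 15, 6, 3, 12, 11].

Finding inversions in [15, 15, 6, 3, 12, 11]:

(0, 2): arr[0]=15 > arr[2]=6
(0, 3): arr[0]=15 > arr[3]=3
(0, 4): arr[0]=15 > arr[4]=12
(0, 5): arr[0]=15 > arr[5]=11
(1, 2): arr[1]=15 > arr[2]=6
(1, 3): arr[1]=15 > arr[3]=3
(1, 4): arr[1]=15 > arr[4]=12
(1, 5): arr[1]=15 > arr[5]=11
(2, 3): arr[2]=6 > arr[3]=3
(4, 5): arr[4]=12 > arr[5]=11

Total inversions: 10

The array has 10 inversion(s): (0,2), (0,3), (0,4), (0,5), (1,2), (1,3), (1,4), (1,5), (2,3), (4,5). Each pair (i,j) satisfies i < j and arr[i] > arr[j].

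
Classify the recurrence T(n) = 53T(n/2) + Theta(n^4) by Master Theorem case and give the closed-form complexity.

Master Theorem for T(n) = 53T(n/2) + O(n^4):

a = 53, b = 2, c = 4
log_b(a) = log_2(53) = 5.7279

Case 1: c = 4 < log_2(53) = 5.7279
T(n) = O(n^(log_2 53))

For T(n) = 53T(n/2) + O(n^4): log_2(53) = 5.7279. This is Case 1 of the Master Theorem (c < log_b(a), work dominated by leaves), giving O(n^(log_2 53)).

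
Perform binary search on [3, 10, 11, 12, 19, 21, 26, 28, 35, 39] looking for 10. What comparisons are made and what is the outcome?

Binary search for 10 in [3, 10, 11, 12, 19, 21, 26, 28, 35, 39]:

lo=0, hi=9, mid=4, arr[mid]=19 -> 19 > 10, search left half
lo=0, hi=3, mid=1, arr[mid]=10 -> Found target at index 1!

Binary search finds 10 at index 1 after 2 comparisons. The search repeatedly halves the search space by comparing with the middle element.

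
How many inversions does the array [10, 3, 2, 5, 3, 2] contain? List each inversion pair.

Finding inversions in [10, 3, 2, 5, 3, 2]:

(0, 1): arr[0]=10 > arr[1]=3
(0, 2): arr[0]=10 > arr[2]=2
(0, 3): arr[0]=10 > arr[3]=5
(0, 4): arr[0]=10 > arr[4]=3
(0, 5): arr[0]=10 > arr[5]=2
(1, 2): arr[1]=3 > arr[2]=2
(1, 5): arr[1]=3 > arr[5]=2
(3, 4): arr[3]=5 > arr[4]=3
(3, 5): arr[3]=5 > arr[5]=2
(4, 5): arr[4]=3 > arr[5]=2

Total inversions: 10

The array has 10 inversion(s): (0,1), (0,2), (0,3), (0,4), (0,5), (1,2), (1,5), (3,4), (3,5), (4,5). Each pair (i,j) satisfies i < j and arr[i] > arr[j].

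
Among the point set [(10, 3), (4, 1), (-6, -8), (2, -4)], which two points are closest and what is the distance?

Computing all pairwise distances among 4 points:

d((10, 3), (4, 1)) = 6.3246
d((10, 3), (-6, -8)) = 19.4165
d((10, 3), (2, -4)) = 10.6301
d((4, 1), (-6, -8)) = 13.4536
d((4, 1), (2, -4)) = 5.3852 <-- minimum
d((-6, -8), (2, -4)) = 8.9443

Closest pair: (4, 1) and (2, -4) with distance 5.3852

The closest pair is (4, 1) and (2, -4) with Euclidean distance 5.3852. For 4 points, brute-force pairwise comparison is shown above. For large n, the divide-and-conquer algorithm (sort by x, recurse on halves, check the dividing strip) achieves O(n log n).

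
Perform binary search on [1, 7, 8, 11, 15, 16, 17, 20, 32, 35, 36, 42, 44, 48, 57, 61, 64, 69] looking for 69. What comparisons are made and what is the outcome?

Binary search for 69 in [1, 7, 8, 11, 15, 16, 17, 20, 32, 35, 36, 42, 44, 48, 57, 61, 64, 69]:

lo=0, hi=17, mid=8, arr[mid]=32 -> 32 < 69, search right half
lo=9, hi=17, mid=13, arr[mid]=48 -> 48 < 69, search right half
lo=14, hi=17, mid=15, arr[mid]=61 -> 61 < 69, search right half
lo=16, hi=17, mid=16, arr[mid]=64 -> 64 < 69, search right half
lo=17, hi=17, mid=17, arr[mid]=69 -> Found target at index 17!

Binary search finds 69 at index 17 after 5 comparisons. The search repeatedly halves the search space by comparing with the middle element.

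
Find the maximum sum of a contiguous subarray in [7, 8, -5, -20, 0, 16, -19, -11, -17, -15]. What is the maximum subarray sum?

Using Kadane's algorithm on [7, 8, -5, -20, 0, 16, -19, -11, -17, -15]:

Scanning through the array:
Position 1 (value 8): max_ending_here = 15, max_so_far = 15
Position 2 (value -5): max_ending_here = 10, max_so_far = 15
Position 3 (value -20): max_ending_here = -10, max_so_far = 15
Position 4 (value 0): max_ending_here = 0, max_so_far = 15
Position 5 (value 16): max_ending_here = 16, max_so_far = 16
Position 6 (value -19): max_ending_here = -3, max_so_far = 16
Position 7 (value -11): max_ending_here = -11, max_so_far = 16
Position 8 (value -17): max_ending_here = -17, max_so_far = 16
Position 9 (value -15): max_ending_here = -15, max_so_far = 16

Maximum subarray: [0, 16]
Maximum sum: 16

The maximum subarray is [0, 16] with sum 16. This subarray runs from index 4 to index 5.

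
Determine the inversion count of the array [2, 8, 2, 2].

Finding inversions in [2, 8, 2, 2]:

(1, 2): arr[1]=8 > arr[2]=2
(1, 3): arr[1]=8 > arr[3]=2

Total inversions: 2

The array has 2 inversion(s): (1,2), (1,3). Each pair (i,j) satisfies i < j and arr[i] > arr[j].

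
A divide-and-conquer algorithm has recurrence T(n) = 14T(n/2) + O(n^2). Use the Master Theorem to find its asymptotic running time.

Master Theorem for T(n) = 14T(n/2) + O(n^2):

a = 14, b = 2, c = 2
log_b(a) = log_2(14) = 3.8074

Case 1: c = 2 < log_2(14) = 3.8074
T(n) = O(n^(log_2 14))

For T(n) = 14T(n/2) + O(n^2): log_2(14) = 3.8074. This is Case 1 of the Master Theorem (c < log_b(a), work dominated by leaves), giving O(n^(log_2 14)).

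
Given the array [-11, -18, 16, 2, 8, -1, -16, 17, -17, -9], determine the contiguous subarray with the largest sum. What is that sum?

Using Kadane's algorithm on [-11, -18, 16, 2, 8, -1, -16, 17, -17, -9]:

Scanning through the array:
Position 1 (value -18): max_ending_here = -18, max_so_far = -11
Position 2 (value 16): max_ending_here = 16, max_so_far = 16
Position 3 (value 2): max_ending_here = 18, max_so_far = 18
Position 4 (value 8): max_ending_here = 26, max_so_far = 26
Position 5 (value -1): max_ending_here = 25, max_so_far = 26
Position 6 (value -16): max_ending_here = 9, max_so_far = 26
Position 7 (value 17): max_ending_here = 26, max_so_far = 26
Position 8 (value -17): max_ending_here = 9, max_so_far = 26
Position 9 (value -9): max_ending_here = 0, max_so_far = 26

Maximum subarray: [16, 2, 8]
Maximum sum: 26

The maximum subarray is [16, 2, 8] with sum 26. This subarray runs from index 2 to index 4.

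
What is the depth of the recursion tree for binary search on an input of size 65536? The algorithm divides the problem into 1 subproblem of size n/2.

For divide and conquer with division factor 2:

Problem sizes at each level:
Level 0: 65536
Level 1: 32768
Level 2: 16384
Level 3: 8192
Level 4: 4096
Level 5: 2048
Level 6: 1024
Level 7: 512
Level 8: 256
Level 9: 128
Level 10: 64
Level 11: 32
Level 12: 16
Level 13: 8
Level 14: 4
Level 15: 2
Level 16: 1

The root is level 0 and the size-1 base case is level 16 (the tree spans levels 0 through 16, i.e. 17 levels counting the root), so the depth is the number of divisions: log_2(65536) = 16

The recursion tree depth is log_2(65536) = 16. At each level, the problem size is divided by 2, so it takes 16 divisions to reduce to a base case of size 1. The algorithm makes 1 recursive call at each level.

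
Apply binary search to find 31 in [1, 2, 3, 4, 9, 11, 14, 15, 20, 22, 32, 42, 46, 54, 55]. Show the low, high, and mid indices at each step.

Binary search for 31 in [1, 2, 3, 4, 9, 11, 14, 15, 20, 22, 32, 42, 46, 54, 55]:

lo=0, hi=14, mid=7, arr[mid]=15 -> 15 < 31, search right half
lo=8, hi=14, mid=11, arr[mid]=42 -> 42 > 31, search left half
lo=8, hi=10, mid=9, arr[mid]=22 -> 22 < 31, search right half
lo=10, hi=10, mid=10, arr[mid]=32 -> 32 > 31, search left half
lo=10 > hi=9, target 31 not found

Binary search determines that 31 is not in the array after 4 comparisons. The search space was exhausted without finding the target.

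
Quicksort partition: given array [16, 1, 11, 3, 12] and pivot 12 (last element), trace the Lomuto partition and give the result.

Lomuto partition with pivot = 12:

Initial array: [16, 1, 11, 3, 12]

arr[0]=16 > 12: no swap
arr[1]=1 <= 12: swap with position 0, array becomes [1, 16, 11, 3, 12]
arr[2]=11 <= 12: swap with position 1, array becomes [1, 11, 16, 3, 12]
arr[3]=3 <= 12: swap with position 2, array becomes [1, 11, 3, 16, 12]

Place pivot at position 3: [1, 11, 3, 12, 16]
Pivot position: 3

After partitioning with pivot 12, the array becomes [1, 11, 3, 12, 16]. The pivot is placed at index 3. All elements to the left of the pivot are <= 12, and all elements to the right are > 12.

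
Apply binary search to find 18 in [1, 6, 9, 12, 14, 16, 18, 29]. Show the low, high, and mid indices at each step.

Binary search for 18 in [1, 6, 9, 12, 14, 16, 18, 29]:

lo=0, hi=7, mid=3, arr[mid]=12 -> 12 < 18, search right half
lo=4, hi=7, mid=5, arr[mid]=16 -> 16 < 18, search right half
lo=6, hi=7, mid=6, arr[mid]=18 -> Found target at index 6!

Binary search finds 18 at index 6 after 3 comparisons. The search repeatedly halves the search space by comparing with the middle element.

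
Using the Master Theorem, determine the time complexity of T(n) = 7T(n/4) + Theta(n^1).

Master Theorem for T(n) = 7T(n/4) + O(n^1):

a = 7, b = 4, c = 1
log_b(a) = log_4(7) = 1.4037

Case 1: c = 1 < log_4(7) = 1.4037
T(n) = O(n^(log_4 7))

For T(n) = 7T(n/4) + O(n^1): log_4(7) = 1.4037. This is Case 1 of the Master Theorem (c < log_b(a), work dominated by leaves), giving O(n^(log_4 7)).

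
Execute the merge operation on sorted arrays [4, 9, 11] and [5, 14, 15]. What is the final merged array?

Merging process:

Compare 4 vs 5: take 4 from left. Merged: [4]
Compare 9 vs 5: take 5 from right. Merged: [4, 5]
Compare 9 vs 14: take 9 from left. Merged: [4, 5, 9]
Compare 11 vs 14: take 11 from left. Merged: [4, 5, 9, 11]
Append remaining from right: [14, 15]. Merged: [4, 5, 9, 11, 14, 15]

Final merged array: [4, 5, 9, 11, 14, 15]
Total comparisons: 4

The merged array is [4, 5, 9, 11, 14, 15], requiring 4 comparisons. The merge step runs in O(n) time where n is the total number of elements.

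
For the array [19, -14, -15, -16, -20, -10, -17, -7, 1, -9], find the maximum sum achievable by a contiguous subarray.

Using Kadane's algorithm on [19, -14, -15, -16, -20, -10, -17, -7, 1, -9]:

Scanning through the array:
Position 1 (value -14): max_ending_here = 5, max_so_far = 19
Position 2 (value -15): max_ending_here = -10, max_so_far = 19
Position 3 (value -16): max_ending_here = -16, max_so_far = 19
Position 4 (value -20): max_ending_here = -20, max_so_far = 19
Position 5 (value -10): max_ending_here = -10, max_so_far = 19
Position 6 (value -17): max_ending_here = -17, max_so_far = 19
Position 7 (value -7): max_ending_here = -7, max_so_far = 19
Position 8 (value 1): max_ending_here = 1, max_so_far = 19
Position 9 (value -9): max_ending_here = -8, max_so_far = 19

Maximum subarray: [19]
Maximum sum: 19

The maximum subarray is [19] with sum 19. This subarray runs from index 0 to index 0.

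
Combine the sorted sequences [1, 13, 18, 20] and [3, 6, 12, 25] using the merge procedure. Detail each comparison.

Merging process:

Compare 1 vs 3: take 1 from left. Merged: [1]
Compare 13 vs 3: take 3 from right. Merged: [1, 3]
Compare 13 vs 6: take 6 from right. Merged: [1, 3, 6]
Compare 13 vs 12: take 12 from right. Merged: [1, 3, 6, 12]
Compare 13 vs 25: take 13 from left. Merged: [1, 3, 6, 12, 13]
Compare 18 vs 25: take 18 from left. Merged: [1, 3, 6, 12, 13, 18]
Compare 20 vs 25: take 20 from left. Merged: [1, 3, 6, 12, 13, 18, 20]
Append remaining from right: [25]. Merged: [1, 3, 6, 12, 13, 18, 20, 25]

Final merged array: [1, 3, 6, 12, 13, 18, 20, 25]
Total comparisons: 7

The merged array is [1, 3, 6, 12, 13, 18, 20, 25], requiring 7 comparisons. The merge step runs in O(n) time where n is the total number of elements.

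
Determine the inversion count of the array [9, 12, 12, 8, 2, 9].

Finding inversions in [9, 12, 12, 8, 2, 9]:

(0, 3): arr[0]=9 > arr[3]=8
(0, 4): arr[0]=9 > arr[4]=2
(1, 3): arr[1]=12 > arr[3]=8
(1, 4): arr[1]=12 > arr[4]=2
(1, 5): arr[1]=12 > arr[5]=9
(2, 3): arr[2]=12 > arr[3]=8
(2, 4): arr[2]=12 > arr[4]=2
(2, 5): arr[2]=12 > arr[5]=9
(3, 4): arr[3]=8 > arr[4]=2

Total inversions: 9

The array has 9 inversion(s): (0,3), (0,4), (1,3), (1,4), (1,5), (2,3), (2,4), (2,5), (3,4). Each pair (i,j) satisfies i < j and arr[i] > arr[j].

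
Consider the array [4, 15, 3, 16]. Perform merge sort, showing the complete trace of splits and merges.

Merge sort trace:

Split: [4, 15, 3, 16] -> [4, 15] and [3, 16]
  Split: [4, 15] -> [4] and [15]
  Merge: [4] + [15] -> [4, 15]
  Split: [3, 16] -> [3] and [16]
  Merge: [3] + [16] -> [3, 16]
Merge: [4, 15] + [3, 16] -> [3, 4, 15, 16]

Final sorted array: [3, 4, 15, 16]

The merge sort proceeds by recursively splitting the array and merging sorted halves.
After all merges, the sorted array is [3, 4, 15, 16].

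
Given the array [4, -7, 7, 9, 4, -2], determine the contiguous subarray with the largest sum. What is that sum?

Using Kadane's algorithm on [4, -7, 7, 9, 4, -2]:

Scanning through the array:
Position 1 (value -7): max_ending_here = -3, max_so_far = 4
Position 2 (value 7): max_ending_here = 7, max_so_far = 7
Position 3 (value 9): max_ending_here = 16, max_so_far = 16
Position 4 (value 4): max_ending_here = 20, max_so_far = 20
Position 5 (value -2): max_ending_here = 18, max_so_far = 20

Maximum subarray: [7, 9, 4]
Maximum sum: 20

The maximum subarray is [7, 9, 4] with sum 20. This subarray runs from index 2 to index 4.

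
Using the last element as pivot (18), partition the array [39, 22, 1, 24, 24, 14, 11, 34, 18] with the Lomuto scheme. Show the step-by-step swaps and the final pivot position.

Lomuto partition with pivot = 18:

Initial array: [39, 22, 1, 24, 24, 14, 11, 34, 18]

arr[0]=39 > 18: no swap
arr[1]=22 > 18: no swap
arr[2]=1 <= 18: swap with position 0, array becomes [1, 22, 39, 24, 24, 14, 11, 34, 18]
arr[3]=24 > 18: no swap
arr[4]=24 > 18: no swap
arr[5]=14 <= 18: swap with position 1, array becomes [1, 14, 39, 24, 24, 22, 11, 34, 18]
arr[6]=11 <= 18: swap with position 2, array becomes [1, 14, 11, 24, 24, 22, 39, 34, 18]
arr[7]=34 > 18: no swap

Place pivot at position 3: [1, 14, 11, 18, 24, 22, 39, 34, 24]
Pivot position: 3

After partitioning with pivot 18, the array becomes [1, 14, 11, 18, 24, 22, 39, 34, 24]. The pivot is placed at index 3. All elements to the left of the pivot are <= 18, and all elements to the right are > 18.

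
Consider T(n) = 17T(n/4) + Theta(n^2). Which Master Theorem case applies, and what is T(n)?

Master Theorem for T(n) = 17T(n/4) + O(n^2):

a = 17, b = 4, c = 2
log_b(a) = log_4(17) = 2.0437

Case 1: c = 2 < log_4(17) = 2.0437
T(n) = O(n^(log_4 17))

For T(n) = 17T(n/4) + O(n^2): log_4(17) = 2.0437. This is Case 1 of the Master Theorem (c < log_b(a), work dominated by leaves), giving O(n^(log_4 17)).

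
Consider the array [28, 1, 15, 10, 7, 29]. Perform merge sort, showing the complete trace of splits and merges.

Merge sort trace:

Split: [28, 1, 15, 10, 7, 29] -> [28, 1, 15] and [10, 7, 29]
  Split: [28, 1, 15] -> [28] and [1, 15]
    Split: [1, 15] -> [1] and [15]
    Merge: [1] + [15] -> [1, 15]
  Merge: [28] + [1, 15] -> [1, 15, 28]
  Split: [10, 7, 29] -> [10] and [7, 29]
    Split: [7, 29] -> [7] and [29]
    Merge: [7] + [29] -> [7, 29]
  Merge: [10] + [7, 29] -> [7, 10, 29]
Merge: [1, 15, 28] + [7, 10, 29] -> [1, 7, 10, 15, 28, 29]

Final sorted array: [1, 7, 10, 15, 28, 29]

The merge sort proceeds by recursively splitting the array and merging sorted halves.
After all merges, the sorted array is [1, 7, 10, 15, 28, 29].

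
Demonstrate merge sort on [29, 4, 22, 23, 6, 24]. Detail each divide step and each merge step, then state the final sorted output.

Merge sort trace:

Split: [29, 4, 22, 23, 6, 24] -> [29, 4, 22] and [23, 6, 24]
  Split: [29, 4, 22] -> [29] and [4, 22]
    Split: [4, 22] -> [4] and [22]
    Merge: [4] + [22] -> [4, 22]
  Merge: [29] + [4, 22] -> [4, 22, 29]
  Split: [23, 6, 24] -> [23] and [6, 24]
    Split: [6, 24] -> [6] and [24]
    Merge: [6] + [24] -> [6, 24]
  Merge: [23] + [6, 24] -> [6, 23, 24]
Merge: [4, 22, 29] + [6, 23, 24] -> [4, 6, 22, 23, 24, 29]

Final sorted array: [4, 6, 22, 23, 24, 29]

The merge sort proceeds by recursively splitting the array and merging sorted halves.
After all merges, the sorted array is [4, 6, 22, 23, 24, 29].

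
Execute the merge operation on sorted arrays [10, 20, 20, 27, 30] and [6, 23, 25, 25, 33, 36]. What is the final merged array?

Merging process:

Compare 10 vs 6: take 6 from right. Merged: [6]
Compare 10 vs 23: take 10 from left. Merged: [6, 10]
Compare 20 vs 23: take 20 from left. Merged: [6, 10, 20]
Compare 20 vs 23: take 20 from left. Merged: [6, 10, 20, 20]
Compare 27 vs 23: take 23 from right. Merged: [6, 10, 20, 20, 23]
Compare 27 vs 25: take 25 from right. Merged: [6, 10, 20, 20, 23, 25]
Compare 27 vs 25: take 25 from right. Merged: [6, 10, 20, 20, 23, 25, 25]
Compare 27 vs 33: take 27 from left. Merged: [6, 10, 20, 20, 23, 25, 25, 27]
Compare 30 vs 33: take 30 from left. Merged: [6, 10, 20, 20, 23, 25, 25, 27, 30]
Append remaining from right: [33, 36]. Merged: [6, 10, 20, 20, 23, 25, 25, 27, 30, 33, 36]

Final merged array: [6, 10, 20, 20, 23, 25, 25, 27, 30, 33, 36]
Total comparisons: 9

The merged array is [6, 10, 20, 20, 23, 25, 25, 27, 30, 33, 36], requiring 9 comparisons. The merge step runs in O(n) time where n is the total number of elements.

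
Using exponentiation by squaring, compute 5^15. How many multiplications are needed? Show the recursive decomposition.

Computing 5^15 by squaring (build up from 5^1; each line after the first costs one multiplication):

5^1 = 5
5^2 = (5^1)^2 = 5^2 = 25
5^3 = 5 * 5^2 = 5 * 25 = 125
5^6 = (5^3)^2 = 125^2 = 15625
5^7 = 5 * 5^6 = 5 * 15625 = 78125
5^14 = (5^7)^2 = 78125^2 = 6103515625
5^15 = 5 * 5^14 = 5 * 6103515625 = 30517578125

Result: 30517578125
Multiplications needed: 6 (6 lines after 5^1)

5^15 = 30517578125. Using exponentiation by squaring, this requires 6 multiplications. The key idea: if the exponent is even, square the half-power; if odd, multiply by the base once.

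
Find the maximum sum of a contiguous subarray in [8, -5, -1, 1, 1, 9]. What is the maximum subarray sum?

Using Kadane's algorithm on [8, -5, -1, 1, 1, 9]:

Scanning through the array:
Position 1 (value -5): max_ending_here = 3, max_so_far = 8
Position 2 (value -1): max_ending_here = 2, max_so_far = 8
Position 3 (value 1): max_ending_here = 3, max_so_far = 8
Position 4 (value 1): max_ending_here = 4, max_so_far = 8
Position 5 (value 9): max_ending_here = 13, max_so_far = 13

Maximum subarray: [8, -5, -1, 1, 1, 9]
Maximum sum: 13

The maximum subarray is [8, -5, -1, 1, 1, 9] with sum 13. This subarray runs from index 0 to index 5.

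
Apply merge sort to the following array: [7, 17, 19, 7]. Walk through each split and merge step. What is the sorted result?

Merge sort trace:

Split: [7, 17, 19, 7] -> [7, 17] and [19, 7]
  Split: [7, 17] -> [7] and [17]
  Merge: [7] + [17] -> [7, 17]
  Split: [19, 7] -> [19] and [7]
  Merge: [19] + [7] -> [7, 19]
Merge: [7, 17] + [7, 19] -> [7, 7, 17, 19]

Final sorted array: [7, 7, 17, 19]

The merge sort proceeds by recursively splitting the array and merging sorted halves.
After all merges, the sorted array is [7, 7, 17, 19].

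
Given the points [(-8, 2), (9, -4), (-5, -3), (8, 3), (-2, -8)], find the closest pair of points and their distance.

Computing all pairwise distances among 5 points:

d((-8, 2), (9, -4)) = 18.0278
d((-8, 2), (-5, -3)) = 5.831 <-- minimum
d((-8, 2), (8, 3)) = 16.0312
d((-8, 2), (-2, -8)) = 11.6619
d((9, -4), (-5, -3)) = 14.0357
d((9, -4), (8, 3)) = 7.0711
d((9, -4), (-2, -8)) = 11.7047
d((-5, -3), (8, 3)) = 14.3178
d((-5, -3), (-2, -8)) = 5.831 <-- minimum
d((8, 3), (-2, -8)) = 14.8661

Minimum distance: 5.831 (tie among 2 pairs: (-8, 2) and (-5, -3); (-5, -3) and (-2, -8))

The minimum Euclidean distance is 5.831. There is a tie: 2 pairs achieve this minimum — (-8, 2) and (-5, -3); (-5, -3) and (-2, -8). Any of these is a valid closest pair. For 5 points, brute-force pairwise comparison is shown above. For large n, the divide-and-conquer algorithm (sort by x, recurse on halves, check the dividing strip) achieves O(n log n).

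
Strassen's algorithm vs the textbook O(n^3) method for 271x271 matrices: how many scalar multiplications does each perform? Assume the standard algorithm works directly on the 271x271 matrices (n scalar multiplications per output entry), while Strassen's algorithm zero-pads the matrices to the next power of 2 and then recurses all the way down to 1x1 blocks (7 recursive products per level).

Matrix multiplication for 271x271 matrices:

Strassen's algorithm requires power-of-2 dimensions. Pad 271x271 to 512x512 (next power of 2).

Standard algorithm: 271^3 = 19902511 multiplications
Strassen's algorithm: 7^(log2(512)) = 7^9 = 40353607 multiplications
Difference: 19902511 - 40353607 = -20451096 (Strassen uses MORE here due to padding overhead — for small or just-over-power-of-2 n, padding can outweigh the per-level savings)

Standard: 19902511 multiplications (271^3). Strassen: 40353607 multiplications (7^9, after padding to 512x512). Strassen reduces 8 recursive multiplications to 7 at each level.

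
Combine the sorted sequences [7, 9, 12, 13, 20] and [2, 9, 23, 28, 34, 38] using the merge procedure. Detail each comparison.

Merging process:

Compare 7 vs 2: take 2 from right. Merged: [2]
Compare 7 vs 9: take 7 from left. Merged: [2, 7]
Compare 9 vs 9: take 9 from left. Merged: [2, 7, 9]
Compare 12 vs 9: take 9 from right. Merged: [2, 7, 9, 9]
Compare 12 vs 23: take 12 from left. Merged: [2, 7, 9, 9, 12]
Compare 13 vs 23: take 13 from left. Merged: [2, 7, 9, 9, 12, 13]
Compare 20 vs 23: take 20 from left. Merged: [2, 7, 9, 9, 12, 13, 20]
Append remaining from right: [23, 28, 34, 38]. Merged: [2, 7, 9, 9, 12, 13, 20, 23, 28, 34, 38]

Final merged array: [2, 7, 9, 9, 12, 13, 20, 23, 28, 34, 38]
Total comparisons: 7

The merged array is [2, 7, 9, 9, 12, 13, 20, 23, 28, 34, 38], requiring 7 comparisons. The merge step runs in O(n) time where n is the total number of elements.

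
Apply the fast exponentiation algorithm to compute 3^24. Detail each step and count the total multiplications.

Computing 3^24 by squaring (build up from 3^1; each line after the first costs one multiplication):

3^1 = 3
3^2 = (3^1)^2 = 3^2 = 9
3^3 = 3 * 3^2 = 3 * 9 = 27
3^6 = (3^3)^2 = 27^2 = 729
3^12 = (3^6)^2 = 729^2 = 531441
3^24 = (3^12)^2 = 531441^2 = 282429536481

Result: 282429536481
Multiplications needed: 5 (5 lines after 3^1)

3^24 = 282429536481. Using exponentiation by squaring, this requires 5 multiplications. The key idea: if the exponent is even, square the half-power; if odd, multiply by the base once.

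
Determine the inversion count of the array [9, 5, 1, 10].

Finding inversions in [9, 5, 1, 10]:

(0, 1): arr[0]=9 > arr[1]=5
(0, 2): arr[0]=9 > arr[2]=1
(1, 2): arr[1]=5 > arr[2]=1

Total inversions: 3

The array has 3 inversion(s): (0,1), (0,2), (1,2). Each pair (i,j) satisfies i < j and arr[i] > arr[j].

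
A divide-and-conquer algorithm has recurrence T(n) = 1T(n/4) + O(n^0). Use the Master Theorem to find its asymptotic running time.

Master Theorem for T(n) = 1T(n/4) + O(n^0):

a = 1, b = 4, c = 0
log_b(a) = log_4(1) = 0.0000

Case 2: c = 0 = log_4(1) = 0.0000
T(n) = O(n^0 log n) = O(log n)

For T(n) = 1T(n/4) + O(n^0): log_4(1) = 0.0000. This is Case 2 of the Master Theorem (c = log_b(a), equal work at all levels), giving O(log n).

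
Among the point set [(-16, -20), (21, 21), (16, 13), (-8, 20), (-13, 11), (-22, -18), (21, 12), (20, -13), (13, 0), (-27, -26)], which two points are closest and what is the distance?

Computing all pairwise distances among 10 points:

d((-16, -20), (21, 21)) = 55.2268
d((-16, -20), (16, 13)) = 45.9674
d((-16, -20), (-8, 20)) = 40.7922
d((-16, -20), (-13, 11)) = 31.1448
d((-16, -20), (-22, -18)) = 6.3246
d((-16, -20), (21, 12)) = 48.9183
d((-16, -20), (20, -13)) = 36.6742
d((-16, -20), (13, 0)) = 35.2278
d((-16, -20), (-27, -26)) = 12.53
d((21, 21), (16, 13)) = 9.434
d((21, 21), (-8, 20)) = 29.0172
d((21, 21), (-13, 11)) = 35.4401
d((21, 21), (-22, -18)) = 58.0517
d((21, 21), (21, 12)) = 9.0
d((21, 21), (20, -13)) = 34.0147
d((21, 21), (13, 0)) = 22.4722
d((21, 21), (-27, -26)) = 67.1789
d((16, 13), (-8, 20)) = 25.0
d((16, 13), (-13, 11)) = 29.0689
d((16, 13), (-22, -18)) = 49.0408
d((16, 13), (21, 12)) = 5.099 <-- minimum
d((16, 13), (20, -13)) = 26.3059
d((16, 13), (13, 0)) = 13.3417
d((16, 13), (-27, -26)) = 58.0517
d((-8, 20), (-13, 11)) = 10.2956
d((-8, 20), (-22, -18)) = 40.4969
d((-8, 20), (21, 12)) = 30.0832
d((-8, 20), (20, -13)) = 43.2782
d((-8, 20), (13, 0)) = 29.0
d((-8, 20), (-27, -26)) = 49.7695
d((-13, 11), (-22, -18)) = 30.3645
d((-13, 11), (21, 12)) = 34.0147
d((-13, 11), (20, -13)) = 40.8044
d((-13, 11), (13, 0)) = 28.2312
d((-13, 11), (-27, -26)) = 39.5601
d((-22, -18), (21, 12)) = 52.4309
d((-22, -18), (20, -13)) = 42.2966
d((-22, -18), (13, 0)) = 39.3573
d((-22, -18), (-27, -26)) = 9.434
d((21, 12), (20, -13)) = 25.02
d((21, 12), (13, 0)) = 14.4222
d((21, 12), (-27, -26)) = 61.2209
d((20, -13), (13, 0)) = 14.7648
d((20, -13), (-27, -26)) = 48.7647
d((13, 0), (-27, -26)) = 47.7074

Closest pair: (16, 13) and (21, 12) with distance 5.099

The closest pair is (16, 13) and (21, 12) with Euclidean distance 5.099. For 10 points, brute-force pairwise comparison is shown above. For large n, the divide-and-conquer algorithm (sort by x, recurse on halves, check the dividing strip) achieves O(n log n).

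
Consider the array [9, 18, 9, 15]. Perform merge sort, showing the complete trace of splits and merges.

Merge sort trace:

Split: [9, 18, 9, 15] -> [9, 18] and [9, 15]
  Split: [9, 18] -> [9] and [18]
  Merge: [9] + [18] -> [9, 18]
  Split: [9, 15] -> [9] and [15]
  Merge: [9] + [15] -> [9, 15]
Merge: [9, 18] + [9, 15] -> [9, 9, 15, 18]

Final sorted array: [9, 9, 15, 18]

The merge sort proceeds by recursively splitting the array and merging sorted halves.
After all merges, the sorted array is [9, 9, 15, 18].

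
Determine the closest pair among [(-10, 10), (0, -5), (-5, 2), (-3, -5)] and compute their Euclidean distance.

Computing all pairwise distances among 4 points:

d((-10, 10), (0, -5)) = 18.0278
d((-10, 10), (-5, 2)) = 9.434
d((-10, 10), (-3, -5)) = 16.5529
d((0, -5), (-5, 2)) = 8.6023
d((0, -5), (-3, -5)) = 3.0 <-- minimum
d((-5, 2), (-3, -5)) = 7.2801

Closest pair: (0, -5) and (-3, -5) with distance 3.0

The closest pair is (0, -5) and (-3, -5) with Euclidean distance 3.0. For 4 points, brute-force pairwise comparison is shown above. For large n, the divide-and-conquer algorithm (sort by x, recurse on halves, check the dividing strip) achieves O(n log n).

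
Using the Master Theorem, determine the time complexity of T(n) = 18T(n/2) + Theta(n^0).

Master Theorem for T(n) = 18T(n/2) + O(n^0):

a = 18, b = 2, c = 0
log_b(a) = log_2(18) = 4.1699

Case 1: c = 0 < log_2(18) = 4.1699
T(n) = O(n^(log_2 18))

For T(n) = 18T(n/2) + O(n^0): log_2(18) = 4.1699. This is Case 1 of the Master Theorem (c < log_b(a), work dominated by leaves), giving O(n^(log_2 18)).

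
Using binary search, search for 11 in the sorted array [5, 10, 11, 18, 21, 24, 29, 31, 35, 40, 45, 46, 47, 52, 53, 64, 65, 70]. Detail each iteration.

Binary search for 11 in [5, 10, 11, 18, 21, 24, 29, 31, 35, 40, 45, 46, 47, 52, 53, 64, 65, 70]:

lo=0, hi=17, mid=8, arr[mid]=35 -> 35 > 11, search left half
lo=0, hi=7, mid=3, arr[mid]=18 -> 18 > 11, search left half
lo=0, hi=2, mid=1, arr[mid]=10 -> 10 < 11, search right half
lo=2, hi=2, mid=2, arr[mid]=11 -> Found target at index 2!

Binary search finds 11 at index 2 after 4 comparisons. The search repeatedly halves the search space by comparing with the middle element.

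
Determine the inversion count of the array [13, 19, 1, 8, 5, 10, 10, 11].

Finding inversions in [13, 19, 1, 8, 5, 10, 10, 11]:

(0, 2): arr[0]=13 > arr[2]=1
(0, 3): arr[0]=13 > arr[3]=8
(0, 4): arr[0]=13 > arr[4]=5
(0, 5): arr[0]=13 > arr[5]=10
(0, 6): arr[0]=13 > arr[6]=10
(0, 7): arr[0]=13 > arr[7]=11
(1, 2): arr[1]=19 > arr[2]=1
(1, 3): arr[1]=19 > arr[3]=8
(1, 4): arr[1]=19 > arr[4]=5
(1, 5): arr[1]=19 > arr[5]=10
(1, 6): arr[1]=19 > arr[6]=10
(1, 7): arr[1]=19 > arr[7]=11
(3, 4): arr[3]=8 > arr[4]=5

Total inversions: 13

The array has 13 inversion(s): (0,2), (0,3), (0,4), (0,5), (0,6), (0,7), (1,2), (1,3), (1,4), (1,5), (1,6), (1,7), (3,4). Each pair (i,j) satisfies i < j and arr[i] > arr[j].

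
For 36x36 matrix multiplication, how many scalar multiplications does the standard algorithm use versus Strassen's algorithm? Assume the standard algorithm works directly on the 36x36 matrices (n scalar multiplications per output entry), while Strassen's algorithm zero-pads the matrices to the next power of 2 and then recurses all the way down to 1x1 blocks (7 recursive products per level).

Matrix multiplication for 36x36 matrices:

Strassen's algorithm requires power-of-2 dimensions. Pad 36x36 to 64x64 (next power of 2).

Standard algorithm: 36^3 = 46656 multiplications
Strassen's algorithm: 7^(log2(64)) = 7^6 = 117649 multiplications
Difference: 46656 - 117649 = -70993 (Strassen uses MORE here due to padding overhead — for small or just-over-power-of-2 n, padding can outweigh the per-level savings)

Standard: 46656 multiplications (36^3). Strassen: 117649 multiplications (7^6, after padding to 64x64). Strassen reduces 8 recursive multiplications to 7 at each level.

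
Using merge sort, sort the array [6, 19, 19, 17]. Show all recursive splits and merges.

Merge sort trace:

Split: [6, 19, 19, 17] -> [6, 19] and [19, 17]
  Split: [6, 19] -> [6] and [19]
  Merge: [6] + [19] -> [6, 19]
  Split: [19, 17] -> [19] and [17]
  Merge: [19] + [17] -> [17, 19]
Merge: [6, 19] + [17, 19] -> [6, 17, 19, 19]

Final sorted array: [6, 17, 19, 19]

The merge sort proceeds by recursively splitting the array and merging sorted halves.
After all merges, the sorted array is [6, 17, 19, 19].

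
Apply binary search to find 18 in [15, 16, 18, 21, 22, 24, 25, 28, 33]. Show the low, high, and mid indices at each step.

Binary search for 18 in [15, 16, 18, 21, 22, 24, 25, 28, 33]:

lo=0, hi=8, mid=4, arr[mid]=22 -> 22 > 18, search left half
lo=0, hi=3, mid=1, arr[mid]=16 -> 16 < 18, search right half
lo=2, hi=3, mid=2, arr[mid]=18 -> Found target at index 2!

Binary search finds 18 at index 2 after 3 comparisons. The search repeatedly halves the search space by comparing with the middle element.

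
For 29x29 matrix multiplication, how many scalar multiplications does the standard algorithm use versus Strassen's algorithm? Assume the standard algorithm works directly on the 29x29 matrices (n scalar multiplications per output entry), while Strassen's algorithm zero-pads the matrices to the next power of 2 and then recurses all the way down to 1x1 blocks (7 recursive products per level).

Matrix multiplication for 29x29 matrices:

Strassen's algorithm requires power-of-2 dimensions. Pad 29x29 to 32x32 (next power of 2).

Standard algorithm: 29^3 = 24389 multiplications
Strassen's algorithm: 7^(log2(32)) = 7^5 = 16807 multiplications
Savings: 24389 - 16807 = 7582 multiplications

Standard: 24389 multiplications (29^3). Strassen: 16807 multiplications (7^5, after padding to 32x32). Strassen reduces 8 recursive multiplications to 7 at each level.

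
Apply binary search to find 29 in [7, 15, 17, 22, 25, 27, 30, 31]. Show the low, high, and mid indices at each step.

Binary search for 29 in [7, 15, 17, 22, 25, 27, 30, 31]:

lo=0, hi=7, mid=3, arr[mid]=22 -> 22 < 29, search right half
lo=4, hi=7, mid=5, arr[mid]=27 -> 27 < 29, search right half
lo=6, hi=7, mid=6, arr[mid]=30 -> 30 > 29, search left half
lo=6 > hi=5, target 29 not found

Binary search determines that 29 is not in the array after 3 comparisons. The search space was exhausted without finding the target.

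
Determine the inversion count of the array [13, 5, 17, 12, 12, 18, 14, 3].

Finding inversions in [13, 5, 17, 12, 12, 18, 14, 3]:

(0, 1): arr[0]=13 > arr[1]=5
(0, 3): arr[0]=13 > arr[3]=12
(0, 4): arr[0]=13 > arr[4]=12
(0, 7): arr[0]=13 > arr[7]=3
(1, 7): arr[1]=5 > arr[7]=3
(2, 3): arr[2]=17 > arr[3]=12
(2, 4): arr[2]=17 > arr[4]=12
(2, 6): arr[2]=17 > arr[6]=14
(2, 7): arr[2]=17 > arr[7]=3
(3, 7): arr[3]=12 > arr[7]=3
(4, 7): arr[4]=12 > arr[7]=3
(5, 6): arr[5]=18 > arr[6]=14
(5, 7): arr[5]=18 > arr[7]=3
(6, 7): arr[6]=14 > arr[7]=3

Total inversions: 14

The array has 14 inversion(s): (0,1), (0,3), (0,4), (0,7), (1,7), (2,3), (2,4), (2,6), (2,7), (3,7), (4,7), (5,6), (5,7), (6,7). Each pair (i,j) satisfies i < j and arr[i] > arr[j].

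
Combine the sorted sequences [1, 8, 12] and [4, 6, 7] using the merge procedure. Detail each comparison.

Merging process:

Compare 1 vs 4: take 1 from left. Merged: [1]
Compare 8 vs 4: take 4 from right. Merged: [1, 4]
Compare 8 vs 6: take 6 from right. Merged: [1, 4, 6]
Compare 8 vs 7: take 7 from right. Merged: [1, 4, 6, 7]
Append remaining from left: [8, 12]. Merged: [1, 4, 6, 7, 8, 12]

Final merged array: [1, 4, 6, 7, 8, 12]
Total comparisons: 4

The merged array is [1, 4, 6, 7, 8, 12], requiring 4 comparisons. The merge step runs in O(n) time where n is the total number of elements.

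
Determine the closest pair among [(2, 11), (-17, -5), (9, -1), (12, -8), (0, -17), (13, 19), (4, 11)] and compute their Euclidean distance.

Computing all pairwise distances among 7 points:

d((2, 11), (-17, -5)) = 24.8395
d((2, 11), (9, -1)) = 13.8924
d((2, 11), (12, -8)) = 21.4709
d((2, 11), (0, -17)) = 28.0713
d((2, 11), (13, 19)) = 13.6015
d((2, 11), (4, 11)) = 2.0 <-- minimum
d((-17, -5), (9, -1)) = 26.3059
d((-17, -5), (12, -8)) = 29.1548
d((-17, -5), (0, -17)) = 20.8087
d((-17, -5), (13, 19)) = 38.4187
d((-17, -5), (4, 11)) = 26.4008
d((9, -1), (12, -8)) = 7.6158
d((9, -1), (0, -17)) = 18.3576
d((9, -1), (13, 19)) = 20.3961
d((9, -1), (4, 11)) = 13.0
d((12, -8), (0, -17)) = 15.0
d((12, -8), (13, 19)) = 27.0185
d((12, -8), (4, 11)) = 20.6155
d((0, -17), (13, 19)) = 38.2753
d((0, -17), (4, 11)) = 28.2843
d((13, 19), (4, 11)) = 12.0416

Closest pair: (2, 11) and (4, 11) with distance 2.0

The closest pair is (2, 11) and (4, 11) with Euclidean distance 2.0. For 7 points, brute-force pairwise comparison is shown above. For large n, the divide-and-conquer algorithm (sort by x, recurse on halves, check the dividing strip) achieves O(n log n).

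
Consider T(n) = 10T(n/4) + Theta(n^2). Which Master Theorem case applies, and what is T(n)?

Master Theorem for T(n) = 10T(n/4) + O(n^2):

a = 10, b = 4, c = 2
log_b(a) = log_4(10) = 1.6610

Case 3: c = 2 > log_4(10) = 1.6610
T(n) = O(n^2) = O(n^2)

For T(n) = 10T(n/4) + O(n^2): log_4(10) = 1.6610. This is Case 3 of the Master Theorem (c > log_b(a), work dominated by root), giving O(n^2).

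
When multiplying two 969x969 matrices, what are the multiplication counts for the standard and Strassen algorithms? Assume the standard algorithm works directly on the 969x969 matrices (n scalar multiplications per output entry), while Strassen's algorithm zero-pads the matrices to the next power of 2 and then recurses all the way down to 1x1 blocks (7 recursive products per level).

Matrix multiplication for 969x969 matrices:

Strassen's algorithm requires power-of-2 dimensions. Pad 969x969 to 1024x1024 (next power of 2).

Standard algorithm: 969^3 = 909853209 multiplications
Strassen's algorithm: 7^(log2(1024)) = 7^10 = 282475249 multiplications
Savings: 909853209 - 282475249 = 627377960 multiplications

Standard: 909853209 multiplications (969^3). Strassen: 282475249 multiplications (7^10, after padding to 1024x1024). Strassen reduces 8 recursive multiplications to 7 at each level.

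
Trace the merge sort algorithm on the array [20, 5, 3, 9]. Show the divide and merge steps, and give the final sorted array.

Merge sort trace:

Split: [20, 5, 3, 9] -> [20, 5] and [3, 9]
  Split: [20, 5] -> [20] and [5]
  Merge: [20] + [5] -> [5, 20]
  Split: [3, 9] -> [3] and [9]
  Merge: [3] + [9] -> [3, 9]
Merge: [5, 20] + [3, 9] -> [3, 5, 9, 20]

Final sorted array: [3, 5, 9, 20]

The merge sort proceeds by recursively splitting the array and merging sorted halves.
After all merges, the sorted array is [3, 5, 9, 20].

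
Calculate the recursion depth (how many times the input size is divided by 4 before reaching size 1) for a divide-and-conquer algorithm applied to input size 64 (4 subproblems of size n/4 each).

For divide and conquer with division factor 4:

Problem sizes at each level:
Level 0: 64
Level 1: 16
Level 2: 4
Level 3: 1

The root is level 0 and the size-1 base case is level 3 (the tree spans levels 0 through 3, i.e. 4 levels counting the root), so the depth is the number of divisions: log_4(64) = 3

The recursion tree depth is log_4(64) = 3. At each level, the problem size is divided by 4, so it takes 3 divisions to reduce to a base case of size 1. The algorithm makes 4 recursive calls at each level.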